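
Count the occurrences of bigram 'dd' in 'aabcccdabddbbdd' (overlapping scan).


Scanning 'aabcccdabddbbdd' for bigram 'dd':
  Position 0: 'aa' -> no
  Position 1: 'ab' -> no
  Position 2: 'bc' -> no
  Position 3: 'cc' -> no
  Position 4: 'cc' -> no
  Position 5: 'cd' -> no
  Position 6: 'da' -> no
  Position 7: 'ab' -> no
  Position 8: 'bd' -> no
  Position 9: 'dd' -> MATCH
  Position 10: 'db' -> no
  Position 11: 'bb' -> no
  Position 12: 'bd' -> no
  Position 13: 'dd' -> MATCH
Total matches: 2

2


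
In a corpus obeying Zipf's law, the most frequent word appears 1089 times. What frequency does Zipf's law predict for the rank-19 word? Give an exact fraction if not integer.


Zipf's law: freq(rank) = f1 / rank
f1 = 1089, rank = 19
freq = 1089 / 19
GCD(1089, 19) = 1
Simplified: 1089/19

1089/19


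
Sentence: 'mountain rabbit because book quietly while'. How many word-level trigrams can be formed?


Word trigrams from [6] words:
  Trigram 1: (mountain rabbit because)
  Trigram 2: (rabbit because book)
  Trigram 3: (because book quietly)
  Trigram 4: (book quietly while)
Total word trigrams: 6 - 2 = 4

4


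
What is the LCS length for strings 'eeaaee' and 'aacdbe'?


DP table for LCS of 'eeaaee' and 'aacdbe':
       a  a  c  d  b  e
    0  0  0  0  0  0  0
  e 0  0  0  0  0  0  1
  e 0  0  0  0  0  0  1
  a 0  1  1  1  1  1  1
  a 0  1  2  2  2  2  2
  e 0  1  2  2  2  2  3
  e 0  1  2  2  2  2  3
LCS: 'aae'
LCS length = 3

3


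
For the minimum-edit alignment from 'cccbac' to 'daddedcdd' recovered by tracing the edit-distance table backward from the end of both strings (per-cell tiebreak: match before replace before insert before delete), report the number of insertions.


Edit distance = 8. Backtracking from cell (6, 9) with preference match > replace > insert > delete,
then listing the resulting alignment 'cccbac' -> 'daddedcdd' left to right:
  Step 1: insert 'd' [insertion #1]
  Step 2: replace c->a
  Step 3: replace c->d
  Step 4: replace c->d
  Step 5: replace b->e
  Step 6: replace a->d
  Step 7: keep 'c'
  Step 8: insert 'd' [insertion #2]
  Step 9: insert 'd' [insertion #3]
Total insertions: 3

3


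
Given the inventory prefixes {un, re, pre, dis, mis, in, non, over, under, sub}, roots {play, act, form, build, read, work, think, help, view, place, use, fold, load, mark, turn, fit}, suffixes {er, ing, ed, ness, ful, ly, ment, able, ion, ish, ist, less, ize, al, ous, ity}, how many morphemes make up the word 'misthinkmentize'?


Segmenting 'misthinkmentize' against the inventory:
  'mis' -> prefix (morpheme 1)
  'think' -> root (morpheme 2)
  'ment' -> suffix (morpheme 3)
  'ize' -> suffix (morpheme 4)
Total morphemes: 4

4


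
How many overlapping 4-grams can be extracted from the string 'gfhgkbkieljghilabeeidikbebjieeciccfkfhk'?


String 'gfhgkbkieljghilabeeidikbebjieeciccfkfhk' has length L = 39.
Number of overlapping n-grams = L - n + 1
Substituting: 39 - 4 + 1 = 36

36


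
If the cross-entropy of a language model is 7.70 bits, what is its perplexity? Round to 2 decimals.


Perplexity formula: PP = 2^H
H = 7.70
PP = 2^7.70
Decompose: 2^7.70 = 2^7 * 2^0.70
2^7 = 128, 2^0.70 ~ 1.6245048
PP ~ 128 * 1.6245048 = 207.9366144
Rounded to 2 decimals: 207.94

207.94


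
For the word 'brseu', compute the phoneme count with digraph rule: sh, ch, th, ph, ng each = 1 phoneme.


Parsing 'brseu' greedily, digraphs first:
  'b' -> consonant phoneme (phonemes so far: 1)
  'r' -> consonant phoneme (phonemes so far: 2)
  's' -> consonant phoneme (phonemes so far: 3)
  'e' -> vowel phoneme (phonemes so far: 4)
  'u' -> vowel phoneme (phonemes so far: 5)
Total phonemes: 5

5


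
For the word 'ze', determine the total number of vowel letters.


Scanning each character of 'ze':
  Position 1: 'z' -> consonant (running count: 0)
  Position 2: 'e' -> vowel (running count: 1)
Total vowels: 1

1


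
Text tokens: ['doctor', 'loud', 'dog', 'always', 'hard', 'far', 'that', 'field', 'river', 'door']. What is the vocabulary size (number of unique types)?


Listing all tokens and tracking unique types:
  Token 1: 'doctor' -> NEW (unique so far: 1)
  Token 2: 'loud' -> NEW (unique so far: 2)
  Token 3: 'dog' -> NEW (unique so far: 3)
  Token 4: 'always' -> NEW (unique so far: 4)
  Token 5: 'hard' -> NEW (unique so far: 5)
  Token 6: 'far' -> NEW (unique so far: 6)
  Token 7: 'that' -> NEW (unique so far: 7)
  Token 8: 'field' -> NEW (unique so far: 8)
  Token 9: 'river' -> NEW (unique so far: 9)
  Token 10: 'door' -> NEW (unique so far: 10)
Unique types: ('always', 'doctor', 'dog', 'door', 'far', 'field', 'hard', 'loud', 'river', 'that')
Vocabulary size: 10

10


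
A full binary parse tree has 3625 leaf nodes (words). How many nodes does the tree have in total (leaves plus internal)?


Leaf nodes (terminals): 3625
Internal nodes = n - 1 = 3625 - 1 = 3624
Total = leaves + internal = 3625 + 3624 = 7249

7249


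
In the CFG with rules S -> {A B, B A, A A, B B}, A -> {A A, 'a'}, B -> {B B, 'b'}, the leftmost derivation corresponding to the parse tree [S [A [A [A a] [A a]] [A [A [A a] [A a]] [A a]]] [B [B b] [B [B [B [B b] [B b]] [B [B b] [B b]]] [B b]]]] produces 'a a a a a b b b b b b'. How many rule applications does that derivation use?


Every bracketed nonterminal node [X ...] in the tree is produced by exactly one rule application.
Reading the tree off as a leftmost derivation:
  Step 1: S  =>  A B   (applied S -> A B)
  Step 2: A B  =>  A A B   (applied A -> A A)
  Step 3: A A B  =>  A A A B   (applied A -> A A)
  Step 4: A A A B  =>  a A A B   (applied A -> a)
  Step 5: a A A B  =>  a a A B   (applied A -> a)
  Step 6: a a A B  =>  a a A A B   (applied A -> A A)
  Step 7: a a A A B  =>  a a A A A B   (applied A -> A A)
  Step 8: a a A A A B  =>  a a a A A B   (applied A -> a)
  Step 9: a a a A A B  =>  a a a a A B   (applied A -> a)
  Step 10: a a a a A B  =>  a a a a a B   (applied A -> a)
  Step 11: a a a a a B  =>  a a a a a B B   (applied B -> B B)
  Step 12: a a a a a B B  =>  a a a a a b B   (applied B -> b)
  Step 13: a a a a a b B  =>  a a a a a b B B   (applied B -> B B)
  Step 14: a a a a a b B B  =>  a a a a a b B B B   (applied B -> B B)
  Step 15: a a a a a b B B B  =>  a a a a a b B B B B   (applied B -> B B)
  Step 16: a a a a a b B B B B  =>  a a a a a b b B B B   (applied B -> b)
  Step 17: a a a a a b b B B B  =>  a a a a a b b b B B   (applied B -> b)
  Step 18: a a a a a b b b B B  =>  a a a a a b b b B B B   (applied B -> B B)
  Step 19: a a a a a b b b B B B  =>  a a a a a b b b b B B   (applied B -> b)
  Step 20: a a a a a b b b b B B  =>  a a a a a b b b b b B   (applied B -> b)
  Step 21: a a a a a b b b b b B  =>  a a a a a b b b b b b   (applied B -> b)
Final yield: a a a a a b b b b b b
Total rewrite steps: 21

21


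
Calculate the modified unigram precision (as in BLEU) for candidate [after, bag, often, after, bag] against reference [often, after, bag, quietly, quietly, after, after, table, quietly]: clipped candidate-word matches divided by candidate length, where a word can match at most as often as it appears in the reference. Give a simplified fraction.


Reference word counts: {'after': 3, 'bag': 1, 'often': 1, 'quietly': 3, 'table': 1}
Checking each candidate word (with clipping):
  'after' -> in reference (ref count 3, used 1/3) -> match (matches: 1)
  'bag' -> in reference (ref count 1, used 1/1) -> match (matches: 2)
  'often' -> in reference (ref count 1, used 1/1) -> match (matches: 3)
  'after' -> in reference (ref count 3, used 2/3) -> match (matches: 4)
  'bag' -> ref count 1 already used up (1/1) -> clipped, no match (matches: 4)
Clipped matches: 4, Candidate length: 5
Precision = 4/5

4/5


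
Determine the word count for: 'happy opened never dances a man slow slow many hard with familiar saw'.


Counting words by splitting on spaces:
  Word 1: 'happy'
  Word 2: 'opened'
  Word 3: 'never'
  Word 4: 'dances'
  Word 5: 'a'
  Word 6: 'man'
  Word 7: 'slow'
  Word 8: 'slow'
  Word 9: 'many'
  Word 10: 'hard'
  Word 11: 'with'
  Word 12: 'familiar'
  Word 13: 'saw'
Total words: 13

13


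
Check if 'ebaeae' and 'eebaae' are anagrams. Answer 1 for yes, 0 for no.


Sort characters of 'ebaeae': 'aabeee'
Sort characters of 'eebaae': 'aabeee'
Sorted forms match -> they ARE anagrams
Result: 1

1


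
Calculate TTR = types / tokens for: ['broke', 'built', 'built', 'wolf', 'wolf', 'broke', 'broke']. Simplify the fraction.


Tokens: 7
Unique types: ('broke', 'built', 'wolf') = 3
TTR = 3/7
Already in lowest terms.

3/7


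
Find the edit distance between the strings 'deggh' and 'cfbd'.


Building DP table for s1='deggh' (len 5) and s2='cfbd' (len 4):
       c  f  b  d
    0  1  2  3  4
  d 1  1  2  3  3
  e 2  2  2  3  4
  g 3  3  3  3  4
  g 4  4  4  4  4
  h 5  5  5  5  5
Edit distance = dp[5][4] = 5

5


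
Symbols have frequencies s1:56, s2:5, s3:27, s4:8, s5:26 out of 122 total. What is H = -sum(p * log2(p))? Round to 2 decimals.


Computing entropy H = -sum(p_i * log2(p_i)):
  s1: p = 56/122 = 0.4590, -p*log2(p) = 0.5157
  s2: p = 5/122 = 0.0410, -p*log2(p) = 0.1889
  s3: p = 27/122 = 0.2213, -p*log2(p) = 0.4815
  s4: p = 8/122 = 0.0656, -p*log2(p) = 0.2578
  s5: p = 26/122 = 0.2131, -p*log2(p) = 0.4753
H = sum of terms = 1.9192
Rounded to 2 decimals: 1.92

1.92


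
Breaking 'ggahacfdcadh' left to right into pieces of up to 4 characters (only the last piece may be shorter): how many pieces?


'ggahacfdcadh' has 12 characters.
Chunking with max size 4:
  Chunk 1: 'ggah' (positions 0-3)
  Chunk 2: 'acfd' (positions 4-7)
  Chunk 3: 'cadh' (positions 8-11)
Total chunks: ceil(12 / 4) = 3

3


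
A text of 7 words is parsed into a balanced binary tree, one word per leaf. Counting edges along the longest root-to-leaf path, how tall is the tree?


In a balanced binary tree with n leaves the deepest leaf is ceil(log2(n)) edges below the root.
log2(7) = 2.8074
ceil(2.8074) = 3
height (edges) = 3

3


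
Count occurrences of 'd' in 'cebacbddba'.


Scanning 'cebacbddba' for 'd':
  Position 6: 'd' -> MATCH (count: 1)
  Position 7: 'd' -> MATCH (count: 2)
Total occurrences of 'd': 2

2


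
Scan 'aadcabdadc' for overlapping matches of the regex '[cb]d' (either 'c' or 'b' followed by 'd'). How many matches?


Pattern: [cb]d means either 'c' or 'b' followed by 'd'.
Scanning 'aadcabdadc' position-by-position:
  Pos 0: window 'aa' -> no
  Pos 1: window 'ad' -> no
  Pos 2: window 'dc' -> no
  Pos 3: window 'ca' -> no
  Pos 4: window 'ab' -> no
  Pos 5: window 'bd' -> MATCH
  Pos 6: window 'da' -> no
  Pos 7: window 'ad' -> no
  Pos 8: window 'dc' -> no
  Pos 9: window 'c' -> no
Total matches: 1

1


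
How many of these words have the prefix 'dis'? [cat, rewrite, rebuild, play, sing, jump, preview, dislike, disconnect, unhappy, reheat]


Checking each word for prefix 'dis':
  'cat' -> no (count: 0)
  'rewrite' -> no (count: 0)
  'rebuild' -> no (count: 0)
  'play' -> no (count: 0)
  'sing' -> no (count: 0)
  'jump' -> no (count: 0)
  'preview' -> no (count: 0)
  'dislike' -> YES, starts with 'dis' (count: 1)
  'disconnect' -> YES, starts with 'dis' (count: 2)
  'unhappy' -> no (count: 2)
  'reheat' -> no (count: 2)
Total with prefix 'dis': 2

2


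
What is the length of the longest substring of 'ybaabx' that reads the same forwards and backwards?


Scanning 'ybaabx' for palindromic substrings.
Substring at positions 1-4: 'baab'.
Check: reverse('baab') = 'baab' -> palindrome confirmed.
Neighbouring characters ('y' / 'x') break symmetry, so it cannot extend further.
No longer palindromic substring exists; longest length = 4

4


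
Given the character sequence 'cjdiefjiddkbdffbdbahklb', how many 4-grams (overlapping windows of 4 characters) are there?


String 'cjdiefjiddkbdffbdbahklb' has length L = 23.
Number of overlapping n-grams = L - n + 1
Substituting: 23 - 4 + 1 = 20

20


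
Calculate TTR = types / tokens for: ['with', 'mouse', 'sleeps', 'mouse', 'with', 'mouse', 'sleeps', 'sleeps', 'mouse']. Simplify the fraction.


Tokens: 9
Unique types: ('mouse', 'sleeps', 'with') = 3
TTR = 3/9
Simplify: divide both by 3 -> 1/3
TTR = 1/3

1/3


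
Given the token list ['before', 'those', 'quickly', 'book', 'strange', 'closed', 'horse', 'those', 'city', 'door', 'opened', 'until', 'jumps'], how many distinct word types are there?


Listing all tokens and tracking unique types:
  Token 1: 'before' -> NEW (unique so far: 1)
  Token 2: 'those' -> NEW (unique so far: 2)
  Token 3: 'quickly' -> NEW (unique so far: 3)
  Token 4: 'book' -> NEW (unique so far: 4)
  Token 5: 'strange' -> NEW (unique so far: 5)
  Token 6: 'closed' -> NEW (unique so far: 6)
  Token 7: 'horse' -> NEW (unique so far: 7)
  Token 8: 'those' -> duplicate (unique so far: 7)
  Token 9: 'city' -> NEW (unique so far: 8)
  Token 10: 'door' -> NEW (unique so far: 9)
  Token 11: 'opened' -> NEW (unique so far: 10)
  Token 12: 'until' -> NEW (unique so far: 11)
  Token 13: 'jumps' -> NEW (unique so far: 12)
Unique types: ('before', 'book', 'city', 'closed', 'door', 'horse', 'jumps', 'opened', 'quickly', 'strange', 'those', 'until')
Vocabulary size: 12

12


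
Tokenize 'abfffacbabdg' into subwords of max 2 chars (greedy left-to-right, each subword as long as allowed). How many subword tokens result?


'abfffacbabdg' has 12 characters.
Chunking with max size 2:
  Chunk 1: 'ab' (positions 0-1)
  Chunk 2: 'ff' (positions 2-3)
  Chunk 3: 'fa' (positions 4-5)
  Chunk 4: 'cb' (positions 6-7)
  Chunk 5: 'ab' (positions 8-9)
  Chunk 6: 'dg' (positions 10-11)
Total chunks: ceil(12 / 2) = 6

6


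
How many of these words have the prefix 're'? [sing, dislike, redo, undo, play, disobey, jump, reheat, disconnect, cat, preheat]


Checking each word for prefix 're':
  'sing' -> no (count: 0)
  'dislike' -> no (count: 0)
  'redo' -> YES, starts with 're' (count: 1)
  'undo' -> no (count: 1)
  'play' -> no (count: 1)
  'disobey' -> no (count: 1)
  'jump' -> no (count: 1)
  'reheat' -> YES, starts with 're' (count: 2)
  'disconnect' -> no (count: 2)
  'cat' -> no (count: 2)
  'preheat' -> no (count: 2)
Total with prefix 're': 2

2


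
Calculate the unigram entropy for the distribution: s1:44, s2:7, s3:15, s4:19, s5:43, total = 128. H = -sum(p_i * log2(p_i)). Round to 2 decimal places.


Computing entropy H = -sum(p_i * log2(p_i)):
  s1: p = 44/128 = 0.3438, -p*log2(p) = 0.5296
  s2: p = 7/128 = 0.0547, -p*log2(p) = 0.2293
  s3: p = 15/128 = 0.1172, -p*log2(p) = 0.3625
  s4: p = 19/128 = 0.1484, -p*log2(p) = 0.4085
  s5: p = 43/128 = 0.3359, -p*log2(p) = 0.5287
H = sum of terms = 2.0586
Rounded to 2 decimals: 2.06

2.06


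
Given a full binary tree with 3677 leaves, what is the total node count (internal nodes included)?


Leaf nodes (terminals): 3677
Internal nodes = n - 1 = 3677 - 1 = 3676
Total = leaves + internal = 3677 + 3676 = 7353

7353


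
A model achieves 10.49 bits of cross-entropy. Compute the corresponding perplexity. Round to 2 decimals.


Perplexity formula: PP = 2^H
H = 10.49
PP = 2^10.49
Decompose: 2^10.49 = 2^10 * 2^0.49
2^10 = 1024, 2^0.49 ~ 1.4044449
PP ~ 1024 * 1.4044449 = 1438.1515776
Rounded to 2 decimals: 1438.15

1438.15


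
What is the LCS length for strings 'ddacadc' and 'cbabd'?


DP table for LCS of 'ddacadc' and 'cbabd':
       c  b  a  b  d
    0  0  0  0  0  0
  d 0  0  0  0  0  1
  d 0  0  0  0  0  1
  a 0  0  0  1  1  1
  c 0  1  1  1  1  1
  a 0  1  1  2  2  2
  d 0  1  1  2  2  3
  c 0  1  1  2  2  3
LCS: 'cad'
LCS length = 3

3


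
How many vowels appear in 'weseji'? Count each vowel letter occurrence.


Scanning each character of 'weseji':
  Position 1: 'w' -> consonant (running count: 0)
  Position 2: 'e' -> vowel (running count: 1)
  Position 3: 's' -> consonant (running count: 1)
  Position 4: 'e' -> vowel (running count: 2)
  Position 5: 'j' -> consonant (running count: 2)
  Position 6: 'i' -> vowel (running count: 3)
Total vowels: 3

3


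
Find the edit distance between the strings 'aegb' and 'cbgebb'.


Building DP table for s1='aegb' (len 4) and s2='cbgebb' (len 6):
       c  b  g  e  b  b
    0  1  2  3  4  5  6
  a 1  1  2  3  4  5  6
  e 2  2  2  3  3  4  5
  g 3  3  3  2  3  4  5
  b 4  4  3  3  3  3  4
Edit distance = dp[4][6] = 4

4


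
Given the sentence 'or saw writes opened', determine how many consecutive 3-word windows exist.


Word trigrams from [4] words:
  Trigram 1: (or saw writes)
  Trigram 2: (saw writes opened)
Total word trigrams: 4 - 2 = 2

2


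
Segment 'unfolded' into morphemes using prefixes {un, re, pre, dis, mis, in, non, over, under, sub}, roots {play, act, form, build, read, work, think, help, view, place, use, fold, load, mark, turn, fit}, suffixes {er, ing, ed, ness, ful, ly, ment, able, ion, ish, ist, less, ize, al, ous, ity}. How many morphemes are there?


Segmenting 'unfolded' against the inventory:
  'un' -> prefix (morpheme 1)
  'fold' -> root (morpheme 2)
  'ed' -> suffix (morpheme 3)
Total morphemes: 3

3


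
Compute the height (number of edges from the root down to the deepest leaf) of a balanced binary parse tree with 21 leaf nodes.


In a balanced binary tree with n leaves the deepest leaf is ceil(log2(n)) edges below the root.
log2(21) = 4.3923
ceil(4.3923) = 5
height (edges) = 5

5


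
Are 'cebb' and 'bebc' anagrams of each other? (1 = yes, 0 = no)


Sort characters of 'cebb': 'bbce'
Sort characters of 'bebc': 'bbce'
Sorted forms match -> they ARE anagrams
Result: 1

1


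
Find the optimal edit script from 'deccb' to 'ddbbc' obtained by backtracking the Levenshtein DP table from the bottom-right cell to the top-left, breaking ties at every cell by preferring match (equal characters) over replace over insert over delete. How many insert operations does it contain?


Edit distance = 4. Backtracking from cell (5, 5) with preference match > replace > insert > delete,
then listing the resulting alignment 'deccb' -> 'ddbbc' left to right:
  Step 1: keep 'd'
  Step 2: replace e->d
  Step 3: replace c->b
  Step 4: replace c->b
  Step 5: replace b->c
Total insertions: 0

0


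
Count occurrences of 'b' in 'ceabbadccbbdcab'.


Scanning 'ceabbadccbbdcab' for 'b':
  Position 3: 'b' -> MATCH (count: 1)
  Position 4: 'b' -> MATCH (count: 2)
  Position 9: 'b' -> MATCH (count: 3)
  Position 10: 'b' -> MATCH (count: 4)
  Position 14: 'b' -> MATCH (count: 5)
Total occurrences of 'b': 5

5


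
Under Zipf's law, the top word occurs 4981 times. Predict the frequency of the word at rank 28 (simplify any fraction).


Zipf's law: freq(rank) = f1 / rank
f1 = 4981, rank = 28
freq = 4981 / 28
GCD(4981, 28) = 1
Simplified: 4981/28

4981/28


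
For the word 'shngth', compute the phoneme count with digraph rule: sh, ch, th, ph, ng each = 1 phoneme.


Parsing 'shngth' greedily, digraphs first:
  'sh' -> digraph (1 consonant phoneme) (phonemes so far: 1)
  'ng' -> digraph (1 consonant phoneme) (phonemes so far: 2)
  'th' -> digraph (1 consonant phoneme) (phonemes so far: 3)
Total phonemes: 3

3


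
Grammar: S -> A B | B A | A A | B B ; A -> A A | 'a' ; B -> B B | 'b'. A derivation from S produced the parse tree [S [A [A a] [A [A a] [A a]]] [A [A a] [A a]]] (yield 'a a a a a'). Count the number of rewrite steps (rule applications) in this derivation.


Every bracketed nonterminal node [X ...] in the tree is produced by exactly one rule application.
Reading the tree off as a leftmost derivation:
  Step 1: S  =>  A A   (applied S -> A A)
  Step 2: A A  =>  A A A   (applied A -> A A)
  Step 3: A A A  =>  a A A   (applied A -> a)
  Step 4: a A A  =>  a A A A   (applied A -> A A)
  Step 5: a A A A  =>  a a A A   (applied A -> a)
  Step 6: a a A A  =>  a a a A   (applied A -> a)
  Step 7: a a a A  =>  a a a A A   (applied A -> A A)
  Step 8: a a a A A  =>  a a a a A   (applied A -> a)
  Step 9: a a a a A  =>  a a a a a   (applied A -> a)
Final yield: a a a a a
Total rewrite steps: 9

9


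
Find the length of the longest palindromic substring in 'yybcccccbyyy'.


Scanning 'yybcccccbyyy' for palindromic substrings.
Substring at positions 0-10: 'yybcccccbyy'.
Check: reverse('yybcccccbyy') = 'yybcccccbyy' -> palindrome confirmed.
Neighbouring characters ('-' / 'y') break symmetry, so it cannot extend further.
No longer palindromic substring exists; longest length = 11

11


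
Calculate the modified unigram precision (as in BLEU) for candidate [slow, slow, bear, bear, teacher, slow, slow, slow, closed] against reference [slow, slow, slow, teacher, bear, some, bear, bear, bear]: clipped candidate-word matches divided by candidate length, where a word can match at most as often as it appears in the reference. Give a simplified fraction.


Reference word counts: {'bear': 4, 'slow': 3, 'some': 1, 'teacher': 1}
Checking each candidate word (with clipping):
  'slow' -> in reference (ref count 3, used 1/3) -> match (matches: 1)
  'slow' -> in reference (ref count 3, used 2/3) -> match (matches: 2)
  'bear' -> in reference (ref count 4, used 1/4) -> match (matches: 3)
  'bear' -> in reference (ref count 4, used 2/4) -> match (matches: 4)
  'teacher' -> in reference (ref count 1, used 1/1) -> match (matches: 5)
  'slow' -> in reference (ref count 3, used 3/3) -> match (matches: 6)
  'slow' -> ref count 3 already used up (3/3) -> clipped, no match (matches: 6)
  'slow' -> ref count 3 already used up (3/3) -> clipped, no match (matches: 6)
  'closed' -> not in reference -> no match (matches: 6)
Clipped matches: 6, Candidate length: 9
Precision = 6/9 = 2/3

2/3


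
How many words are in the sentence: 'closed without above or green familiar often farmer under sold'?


Counting words by splitting on spaces:
  Word 1: 'closed'
  Word 2: 'without'
  Word 3: 'above'
  Word 4: 'or'
  Word 5: 'green'
  Word 6: 'familiar'
  Word 7: 'often'
  Word 8: 'farmer'
  Word 9: 'under'
  Word 10: 'sold'
Total words: 10

10


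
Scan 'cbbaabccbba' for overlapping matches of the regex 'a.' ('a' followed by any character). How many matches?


Pattern: a. means 'a' followed by any character.
Scanning 'cbbaabccbba' position-by-position:
  Pos 0: window 'cb' -> no
  Pos 1: window 'bb' -> no
  Pos 2: window 'ba' -> no
  Pos 3: window 'aa' -> MATCH
  Pos 4: window 'ab' -> MATCH
  Pos 5: window 'bc' -> no
  Pos 6: window 'cc' -> no
  Pos 7: window 'cb' -> no
  Pos 8: window 'bb' -> no
  Pos 9: window 'ba' -> no
  Pos 10: window 'a' -> no
Total matches: 2

2


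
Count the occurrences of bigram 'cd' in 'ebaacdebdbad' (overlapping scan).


Scanning 'ebaacdebdbad' for bigram 'cd':
  Position 0: 'eb' -> no
  Position 1: 'ba' -> no
  Position 2: 'aa' -> no
  Position 3: 'ac' -> no
  Position 4: 'cd' -> MATCH
  Position 5: 'de' -> no
  Position 6: 'eb' -> no
  Position 7: 'bd' -> no
  Position 8: 'db' -> no
  Position 9: 'ba' -> no
  Position 10: 'ad' -> no
Total matches: 1

1


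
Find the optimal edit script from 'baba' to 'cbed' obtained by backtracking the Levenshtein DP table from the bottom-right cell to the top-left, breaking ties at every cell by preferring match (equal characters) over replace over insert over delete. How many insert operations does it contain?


Edit distance = 4. Backtracking from cell (4, 4) with preference match > replace > insert > delete,
then listing the resulting alignment 'baba' -> 'cbed' left to right:
  Step 1: replace b->c
  Step 2: replace a->b
  Step 3: replace b->e
  Step 4: replace a->d
Total insertions: 0

0


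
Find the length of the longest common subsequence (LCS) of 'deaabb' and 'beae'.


DP table for LCS of 'deaabb' and 'beae':
       b  e  a  e
    0  0  0  0  0
  d 0  0  0  0  0
  e 0  0  1  1  1
  a 0  0  1  2  2
  a 0  0  1  2  2
  b 0  1  1  2  2
  b 0  1  1  2  2
LCS: 'ea'
LCS length = 2

2


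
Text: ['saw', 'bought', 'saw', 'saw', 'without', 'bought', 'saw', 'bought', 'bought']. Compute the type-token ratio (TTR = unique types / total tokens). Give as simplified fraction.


Tokens: 9
Unique types: ('bought', 'saw', 'without') = 3
TTR = 3/9
Simplify: divide both by 3 -> 1/3
TTR = 1/3

1/3


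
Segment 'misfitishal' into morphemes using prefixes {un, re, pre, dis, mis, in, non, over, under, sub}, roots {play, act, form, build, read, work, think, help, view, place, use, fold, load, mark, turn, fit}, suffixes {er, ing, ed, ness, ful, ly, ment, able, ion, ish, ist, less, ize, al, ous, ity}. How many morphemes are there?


Segmenting 'misfitishal' against the inventory:
  'mis' -> prefix (morpheme 1)
  'fit' -> root (morpheme 2)
  'ish' -> suffix (morpheme 3)
  'al' -> suffix (morpheme 4)
Total morphemes: 4

4


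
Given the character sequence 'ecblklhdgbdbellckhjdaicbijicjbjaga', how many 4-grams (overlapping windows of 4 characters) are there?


String 'ecblklhdgbdbellckhjdaicbijicjbjaga' has length L = 34.
Number of overlapping n-grams = L - n + 1
Substituting: 34 - 4 + 1 = 31

31


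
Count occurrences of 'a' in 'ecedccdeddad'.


Scanning 'ecedccdeddad' for 'a':
  Position 10: 'a' -> MATCH (count: 1)
Total occurrences of 'a': 1

1


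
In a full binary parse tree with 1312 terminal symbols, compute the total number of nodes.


Leaf nodes (terminals): 1312
Internal nodes = n - 1 = 1312 - 1 = 1311
Total = leaves + internal = 1312 + 1311 = 2623

2623


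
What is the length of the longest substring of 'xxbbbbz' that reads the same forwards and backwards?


Scanning 'xxbbbbz' for palindromic substrings.
Substring at positions 2-5: 'bbbb'.
Check: reverse('bbbb') = 'bbbb' -> palindrome confirmed.
Neighbouring characters ('x' / 'z') break symmetry, so it cannot extend further.
No longer palindromic substring exists; longest length = 4

4


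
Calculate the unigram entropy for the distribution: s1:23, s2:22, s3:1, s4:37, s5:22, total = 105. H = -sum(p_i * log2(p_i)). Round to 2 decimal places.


Computing entropy H = -sum(p_i * log2(p_i)):
  s1: p = 23/105 = 0.2190, -p*log2(p) = 0.4799
  s2: p = 22/105 = 0.2095, -p*log2(p) = 0.4724
  s3: p = 1/105 = 0.0095, -p*log2(p) = 0.0639
  s4: p = 37/105 = 0.3524, -p*log2(p) = 0.5303
  s5: p = 22/105 = 0.2095, -p*log2(p) = 0.4724
H = sum of terms = 2.0189
Rounded to 2 decimals: 2.02

2.02


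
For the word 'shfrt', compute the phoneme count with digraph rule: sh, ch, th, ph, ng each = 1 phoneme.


Parsing 'shfrt' greedily, digraphs first:
  'sh' -> digraph (1 consonant phoneme) (phonemes so far: 1)
  'f' -> consonant phoneme (phonemes so far: 2)
  'r' -> consonant phoneme (phonemes so far: 3)
  't' -> consonant phoneme (phonemes so far: 4)
Total phonemes: 4

4


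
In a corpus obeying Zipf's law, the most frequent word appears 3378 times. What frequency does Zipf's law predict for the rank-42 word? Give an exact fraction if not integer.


Zipf's law: freq(rank) = f1 / rank
f1 = 3378, rank = 42
freq = 3378 / 42
GCD(3378, 42) = 6
Simplified: 563/7

563/7


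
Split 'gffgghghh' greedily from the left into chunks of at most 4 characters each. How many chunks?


'gffgghghh' has 9 characters.
Chunking with max size 4:
  Chunk 1: 'gffg' (positions 0-3)
  Chunk 2: 'ghgh' (positions 4-7)
  Chunk 3: 'h' (positions 8-8)
Total chunks: ceil(9 / 4) = 3

3


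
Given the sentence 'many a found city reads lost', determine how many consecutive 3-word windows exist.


Word trigrams from [6] words:
  Trigram 1: (many a found)
  Trigram 2: (a found city)
  Trigram 3: (found city reads)
  Trigram 4: (city reads lost)
Total word trigrams: 6 - 2 = 4

4


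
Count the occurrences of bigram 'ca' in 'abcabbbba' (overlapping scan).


Scanning 'abcabbbba' for bigram 'ca':
  Position 0: 'ab' -> no
  Position 1: 'bc' -> no
  Position 2: 'ca' -> MATCH
  Position 3: 'ab' -> no
  Position 4: 'bb' -> no
  Position 5: 'bb' -> no
  Position 6: 'bb' -> no
  Position 7: 'ba' -> no
Total matches: 1

1


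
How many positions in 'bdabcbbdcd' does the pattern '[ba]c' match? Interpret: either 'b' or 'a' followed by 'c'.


Pattern: [ba]c means either 'b' or 'a' followed by 'c'.
Scanning 'bdabcbbdcd' position-by-position:
  Pos 0: window 'bd' -> no
  Pos 1: window 'da' -> no
  Pos 2: window 'ab' -> no
  Pos 3: window 'bc' -> MATCH
  Pos 4: window 'cb' -> no
  Pos 5: window 'bb' -> no
  Pos 6: window 'bd' -> no
  Pos 7: window 'dc' -> no
  Pos 8: window 'cd' -> no
  Pos 9: window 'd' -> no
Total matches: 1

1


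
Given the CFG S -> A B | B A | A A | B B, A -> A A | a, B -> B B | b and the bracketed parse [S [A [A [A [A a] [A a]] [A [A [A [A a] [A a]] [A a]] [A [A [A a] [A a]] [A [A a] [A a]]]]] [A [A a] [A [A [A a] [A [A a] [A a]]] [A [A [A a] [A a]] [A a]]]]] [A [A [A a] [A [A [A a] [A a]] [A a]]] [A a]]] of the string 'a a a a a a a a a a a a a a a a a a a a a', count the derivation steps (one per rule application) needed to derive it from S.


Every bracketed nonterminal node [X ...] in the tree is produced by exactly one rule application.
Reading the tree off as a leftmost derivation:
  Step 1: S  =>  A A   (applied S -> A A)
  Step 2: A A  =>  A A A   (applied A -> A A)
  Step 3: A A A  =>  A A A A   (applied A -> A A)
  Step 4: A A A A  =>  A A A A A   (applied A -> A A)
  Step 5: A A A A A  =>  a A A A A   (applied A -> a)
  Step 6: a A A A A  =>  a a A A A   (applied A -> a)
  Step 7: a a A A A  =>  a a A A A A   (applied A -> A A)
  Step 8: a a A A A A  =>  a a A A A A A   (applied A -> A A)
  Step 9: a a A A A A A  =>  a a A A A A A A   (applied A -> A A)
  Step 10: a a A A A A A A  =>  a a a A A A A A   (applied A -> a)
  Step 11: a a a A A A A A  =>  a a a a A A A A   (applied A -> a)
  Step 12: a a a a A A A A  =>  a a a a a A A A   (applied A -> a)
  Step 13: a a a a a A A A  =>  a a a a a A A A A   (applied A -> A A)
  Step 14: a a a a a A A A A  =>  a a a a a A A A A A   (applied A -> A A)
  Step 15: a a a a a A A A A A  =>  a a a a a a A A A A   (applied A -> a)
  Step 16: a a a a a a A A A A  =>  a a a a a a a A A A   (applied A -> a)
  Step 17: a a a a a a a A A A  =>  a a a a a a a A A A A   (applied A -> A A)
  Step 18: a a a a a a a A A A A  =>  a a a a a a a a A A A   (applied A -> a)
  Step 19: a a a a a a a a A A A  =>  a a a a a a a a a A A   (applied A -> a)
  Step 20: a a a a a a a a a A A  =>  a a a a a a a a a A A A   (applied A -> A A)
  Step 21: a a a a a a a a a A A A  =>  a a a a a a a a a a A A   (applied A -> a)
  Step 22: a a a a a a a a a a A A  =>  a a a a a a a a a a A A A   (applied A -> A A)
  Step 23: a a a a a a a a a a A A A  =>  a a a a a a a a a a A A A A   (applied A -> A A)
  Step 24: a a a a a a a a a a A A A A  =>  a a a a a a a a a a a A A A   (applied A -> a)
  Step 25: a a a a a a a a a a a A A A  =>  a a a a a a a a a a a A A A A   (applied A -> A A)
  Step 26: a a a a a a a a a a a A A A A  =>  a a a a a a a a a a a a A A A   (applied A -> a)
  Step 27: a a a a a a a a a a a a A A A  =>  a a a a a a a a a a a a a A A   (applied A -> a)
  Step 28: a a a a a a a a a a a a a A A  =>  a a a a a a a a a a a a a A A A   (applied A -> A A)
  Step 29: a a a a a a a a a a a a a A A A  =>  a a a a a a a a a a a a a A A A A   (applied A -> A A)
  Step 30: a a a a a a a a a a a a a A A A A  =>  a a a a a a a a a a a a a a A A A   (applied A -> a)
  Step 31: a a a a a a a a a a a a a a A A A  =>  a a a a a a a a a a a a a a a A A   (applied A -> a)
  Step 32: a a a a a a a a a a a a a a a A A  =>  a a a a a a a a a a a a a a a a A   (applied A -> a)
  Step 33: a a a a a a a a a a a a a a a a A  =>  a a a a a a a a a a a a a a a a A A   (applied A -> A A)
  Step 34: a a a a a a a a a a a a a a a a A A  =>  a a a a a a a a a a a a a a a a A A A   (applied A -> A A)
  Step 35: a a a a a a a a a a a a a a a a A A A  =>  a a a a a a a a a a a a a a a a a A A   (applied A -> a)
  Step 36: a a a a a a a a a a a a a a a a a A A  =>  a a a a a a a a a a a a a a a a a A A A   (applied A -> A A)
  Step 37: a a a a a a a a a a a a a a a a a A A A  =>  a a a a a a a a a a a a a a a a a A A A A   (applied A -> A A)
  Step 38: a a a a a a a a a a a a a a a a a A A A A  =>  a a a a a a a a a a a a a a a a a a A A A   (applied A -> a)
  Step 39: a a a a a a a a a a a a a a a a a a A A A  =>  a a a a a a a a a a a a a a a a a a a A A   (applied A -> a)
  Step 40: a a a a a a a a a a a a a a a a a a a A A  =>  a a a a a a a a a a a a a a a a a a a a A   (applied A -> a)
  Step 41: a a a a a a a a a a a a a a a a a a a a A  =>  a a a a a a a a a a a a a a a a a a a a a   (applied A -> a)
Final yield: a a a a a a a a a a a a a a a a a a a a a
Total rewrite steps: 41

41


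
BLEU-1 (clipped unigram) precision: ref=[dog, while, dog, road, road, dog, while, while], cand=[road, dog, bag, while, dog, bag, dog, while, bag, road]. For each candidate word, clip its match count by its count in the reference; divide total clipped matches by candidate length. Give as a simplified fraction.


Reference word counts: {'dog': 3, 'road': 2, 'while': 3}
Checking each candidate word (with clipping):
  'road' -> in reference (ref count 2, used 1/2) -> match (matches: 1)
  'dog' -> in reference (ref count 3, used 1/3) -> match (matches: 2)
  'bag' -> not in reference -> no match (matches: 2)
  'while' -> in reference (ref count 3, used 1/3) -> match (matches: 3)
  'dog' -> in reference (ref count 3, used 2/3) -> match (matches: 4)
  'bag' -> not in reference -> no match (matches: 4)
  'dog' -> in reference (ref count 3, used 3/3) -> match (matches: 5)
  'while' -> in reference (ref count 3, used 2/3) -> match (matches: 6)
  'bag' -> not in reference -> no match (matches: 6)
  'road' -> in reference (ref count 2, used 2/2) -> match (matches: 7)
Clipped matches: 7, Candidate length: 10
Precision = 7/10

7/10


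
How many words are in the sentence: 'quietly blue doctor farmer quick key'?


Counting words by splitting on spaces:
  Word 1: 'quietly'
  Word 2: 'blue'
  Word 3: 'doctor'
  Word 4: 'farmer'
  Word 5: 'quick'
  Word 6: 'key'
Total words: 6

6


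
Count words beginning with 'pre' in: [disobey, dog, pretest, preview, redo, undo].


Checking each word for prefix 'pre':
  'disobey' -> no (count: 0)
  'dog' -> no (count: 0)
  'pretest' -> YES, starts with 'pre' (count: 1)
  'preview' -> YES, starts with 'pre' (count: 2)
  'redo' -> no (count: 2)
  'undo' -> no (count: 2)
Total with prefix 'pre': 2

2


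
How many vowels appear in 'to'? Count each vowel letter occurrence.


Scanning each character of 'to':
  Position 1: 't' -> consonant (running count: 0)
  Position 2: 'o' -> vowel (running count: 1)
Total vowels: 1

1


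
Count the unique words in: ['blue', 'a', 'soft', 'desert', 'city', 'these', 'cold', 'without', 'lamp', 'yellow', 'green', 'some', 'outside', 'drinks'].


Listing all tokens and tracking unique types:
  Token 1: 'blue' -> NEW (unique so far: 1)
  Token 2: 'a' -> NEW (unique so far: 2)
  Token 3: 'soft' -> NEW (unique so far: 3)
  Token 4: 'desert' -> NEW (unique so far: 4)
  Token 5: 'city' -> NEW (unique so far: 5)
  Token 6: 'these' -> NEW (unique so far: 6)
  Token 7: 'cold' -> NEW (unique so far: 7)
  Token 8: 'without' -> NEW (unique so far: 8)
  Token 9: 'lamp' -> NEW (unique so far: 9)
  Token 10: 'yellow' -> NEW (unique so far: 10)
  Token 11: 'green' -> NEW (unique so far: 11)
  Token 12: 'some' -> NEW (unique so far: 12)
  Token 13: 'outside' -> NEW (unique so far: 13)
  Token 14: 'drinks' -> NEW (unique so far: 14)
Unique types: ('a', 'blue', 'city', 'cold', 'desert', 'drinks', 'green', 'lamp', 'outside', 'soft', 'some', 'these', 'without', 'yellow')
Vocabulary size: 14

14


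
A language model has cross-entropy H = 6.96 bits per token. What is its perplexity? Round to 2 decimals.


Perplexity formula: PP = 2^H
H = 6.96
PP = 2^6.96
Decompose: 2^6.96 = 2^6 * 2^0.96
2^6 = 64, 2^0.96 ~ 1.9453099
PP ~ 64 * 1.9453099 = 124.4998336
Rounded to 2 decimals: 124.50

124.50


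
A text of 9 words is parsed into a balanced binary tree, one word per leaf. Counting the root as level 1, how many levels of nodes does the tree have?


In a balanced binary tree with n leaves the deepest leaf is ceil(log2(n)) edges below the root,
so counting node levels inclusive of root and leaves gives ceil(log2(n)) + 1 levels.
log2(9) = 3.1699
ceil(3.1699) = 4
levels = 4 + 1 = 5

5


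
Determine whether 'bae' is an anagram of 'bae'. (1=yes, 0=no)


Sort characters of 'bae': 'abe'
Sort characters of 'bae': 'abe'
Sorted forms match -> they ARE anagrams
Result: 1

1


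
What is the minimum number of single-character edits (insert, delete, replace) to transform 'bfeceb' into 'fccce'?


Building DP table for s1='bfeceb' (len 6) and s2='fccce' (len 5):
       f  c  c  c  e
    0  1  2  3  4  5
  b 1  1  2  3  4  5
  f 2  1  2  3  4  5
  e 3  2  2  3  4  4
  c 4  3  2  2  3  4
  e 5  4  3  3  3  3
  b 6  5  4  4  4  4
Edit distance = dp[6][5] = 4

4


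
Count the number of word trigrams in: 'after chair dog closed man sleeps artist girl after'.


Word trigrams from [9] words:
  Trigram 1: (after chair dog)
  Trigram 2: (chair dog closed)
  Trigram 3: (dog closed man)
  Trigram 4: (closed man sleeps)
  Trigram 5: (man sleeps artist)
  Trigram 6: (sleeps artist girl)
  Trigram 7: (artist girl after)
Total word trigrams: 9 - 2 = 7

7


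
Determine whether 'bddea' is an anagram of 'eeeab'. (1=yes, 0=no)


Sort characters of 'bddea': 'abdde'
Sort characters of 'eeeab': 'abeee'
Sorted forms differ -> they are NOT anagrams
Result: 0

0


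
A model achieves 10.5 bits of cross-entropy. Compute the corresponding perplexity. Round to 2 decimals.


Perplexity formula: PP = 2^H
H = 10.5
PP = 2^10.5
Decompose: 2^10.5 = 2^10 * 2^0.5 = 2^10 * sqrt(2)
2^10 = 1024, sqrt(2) ~ 1.4142136
PP ~ 1024 * 1.4142136 = 1448.1547264
Rounded to 2 decimals: 1448.15

1448.15


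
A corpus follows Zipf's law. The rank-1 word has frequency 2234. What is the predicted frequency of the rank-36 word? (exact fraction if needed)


Zipf's law: freq(rank) = f1 / rank
f1 = 2234, rank = 36
freq = 2234 / 36
GCD(2234, 36) = 2
Simplified: 1117/18

1117/18


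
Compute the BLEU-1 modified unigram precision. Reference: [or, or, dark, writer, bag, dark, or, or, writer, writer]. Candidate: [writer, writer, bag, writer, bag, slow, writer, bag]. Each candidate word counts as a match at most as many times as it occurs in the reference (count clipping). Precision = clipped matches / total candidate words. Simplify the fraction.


Reference word counts: {'bag': 1, 'dark': 2, 'or': 4, 'writer': 3}
Checking each candidate word (with clipping):
  'writer' -> in reference (ref count 3, used 1/3) -> match (matches: 1)
  'writer' -> in reference (ref count 3, used 2/3) -> match (matches: 2)
  'bag' -> in reference (ref count 1, used 1/1) -> match (matches: 3)
  'writer' -> in reference (ref count 3, used 3/3) -> match (matches: 4)
  'bag' -> ref count 1 already used up (1/1) -> clipped, no match (matches: 4)
  'slow' -> not in reference -> no match (matches: 4)
  'writer' -> ref count 3 already used up (3/3) -> clipped, no match (matches: 4)
  'bag' -> ref count 1 already used up (1/1) -> clipped, no match (matches: 4)
Clipped matches: 4, Candidate length: 8
Precision = 4/8 = 1/2

1/2


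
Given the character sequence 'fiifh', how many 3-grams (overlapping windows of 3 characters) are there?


String 'fiifh' has length L = 5.
Number of overlapping n-grams = L - n + 1
Substituting: 5 - 3 + 1 = 3

3


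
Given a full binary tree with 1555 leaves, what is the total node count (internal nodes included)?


Leaf nodes (terminals): 1555
Internal nodes = n - 1 = 1555 - 1 = 1554
Total = leaves + internal = 1555 + 1554 = 3109

3109


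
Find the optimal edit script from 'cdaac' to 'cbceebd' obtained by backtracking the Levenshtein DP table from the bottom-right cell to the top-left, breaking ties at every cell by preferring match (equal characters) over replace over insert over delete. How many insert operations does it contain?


Edit distance = 6. Backtracking from cell (5, 7) with preference match > replace > insert > delete,
then listing the resulting alignment 'cdaac' -> 'cbceebd' left to right:
  Step 1: insert 'c' [insertion #1]
  Step 2: insert 'b' [insertion #2]
  Step 3: keep 'c'
  Step 4: replace d->e
  Step 5: replace a->e
  Step 6: replace a->b
  Step 7: replace c->d
Total insertions: 2

2
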